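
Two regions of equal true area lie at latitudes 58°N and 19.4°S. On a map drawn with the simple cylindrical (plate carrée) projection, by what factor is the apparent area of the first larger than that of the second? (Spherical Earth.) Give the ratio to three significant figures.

1.78

Plate carrée maps x = Rλ, y = Rφ. The meridian scale is h = 1 and the parallel scale is k = 1/cos φ = sec φ.
Areal scale at 58°: h·k = 1.000 × 1.887 = 1.887.
Areal scale at 19.4°: h·k = 1.000 × 1.060 = 1.060.
Ratio = 1.887/1.060 ≈ 1.78.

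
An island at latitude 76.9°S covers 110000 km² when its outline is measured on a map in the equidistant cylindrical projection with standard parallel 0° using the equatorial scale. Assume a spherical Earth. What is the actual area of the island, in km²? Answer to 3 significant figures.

24900 km²

For the equirectangular projection with φ₀ = 0 (plate carrée), h = 1 along meridians and k = sec φ along parallels.
Areal scale = h·k = 1 × sec φ; at 76.9°, h = 1.000, k = 4.412, so h·k = 4.412.
True area = apparent / (areal scale) = 110000 / 4.412 ≈ 24900 km².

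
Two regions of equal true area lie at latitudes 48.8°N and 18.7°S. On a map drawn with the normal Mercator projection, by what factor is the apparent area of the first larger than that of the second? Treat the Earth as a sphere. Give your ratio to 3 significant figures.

Mercator areal scale is sec²φ.
At 48.8°: sec²(48.8°) = 1/0.6587² = 2.305.
At 18.7°: sec²(18.7°) = 1/0.9472² = 1.115.
Ratio = 2.305/1.115 = cos²(18.7°)/cos²(48.8°) ≈ 2.07.

2.07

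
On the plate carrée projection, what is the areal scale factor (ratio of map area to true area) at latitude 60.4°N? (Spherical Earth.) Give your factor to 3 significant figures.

2.02

For the equirectangular projection with φ₀ = 0 (plate carrée), h = 1 along meridians and k = sec φ along parallels.
Areal scale = h·k = 1 × sec φ; at 60.4°, h = 1.000, k = 2.025, so h·k = 2.025.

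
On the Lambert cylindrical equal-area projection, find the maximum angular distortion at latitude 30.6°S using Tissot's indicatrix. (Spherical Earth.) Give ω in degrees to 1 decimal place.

17.1°

The Lambert cylindrical equal-area projection is the cylindrical equal-area projection with its standard parallel at the equator (φ₀ = 0). For cylindrical equal-area with standard parallel φ₀, h = cos φ / cos φ₀ and k = cos φ₀ / cos φ, so h·k = 1.
At 30.6°: h = 0.8607, k = 1.162; principal scales a = 1.162, b = 0.8607.
sin(ω/2) = (a − b)/(a + b) = 0.3010/2.023 = 0.1488, so ω = 2 arcsin(0.1488) ≈ 17.1°.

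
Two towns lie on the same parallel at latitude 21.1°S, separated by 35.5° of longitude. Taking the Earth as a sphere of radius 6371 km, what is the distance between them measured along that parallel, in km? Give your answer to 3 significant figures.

Arc length along a parallel = R cos φ · Δλ (with Δλ in radians).
= 6371 × cos 21.1° × (35.5° × π/180) = 6371 × 0.9330 × 0.6196 ≈ 3680 km.

3680 km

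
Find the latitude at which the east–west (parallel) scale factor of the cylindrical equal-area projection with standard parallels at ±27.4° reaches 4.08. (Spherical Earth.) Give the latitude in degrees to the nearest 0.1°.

77.4°

For cylindrical equal-area with standard parallel φ₀, h = cos φ / cos φ₀ and k = cos φ₀ / cos φ, so h·k = 1.
k = cos φ₀ / cos φ = 4.08  ⇒  cos φ = cos 27.4° / 4.08 = 0.2176.
φ = arccos(0.2176) ≈ 77.4°.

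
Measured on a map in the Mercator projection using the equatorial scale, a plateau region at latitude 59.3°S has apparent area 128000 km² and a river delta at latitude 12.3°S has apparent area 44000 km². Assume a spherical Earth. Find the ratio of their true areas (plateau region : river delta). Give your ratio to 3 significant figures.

On Mercator the areal scale is sec²φ, so true area = apparent × cos²φ.
True area of plateau region: 128000 × cos²(59.3°) = 128000 × 0.2607 = 33360 km².
True area of river delta: 44000 × cos²(12.3°) = 44000 × 0.9546 = 42000 km².
Ratio = 33360 / 42000 ≈ 0.794.

0.794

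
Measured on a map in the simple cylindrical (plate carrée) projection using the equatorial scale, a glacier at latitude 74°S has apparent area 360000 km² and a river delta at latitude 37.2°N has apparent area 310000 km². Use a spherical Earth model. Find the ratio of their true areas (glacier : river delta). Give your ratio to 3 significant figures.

Plate carrée has h = 1 and k = sec φ, giving areal scale sec φ; true area = (apparent area) · cos φ.
True area of glacier: 360000 × cos(74°) = 360000 × 0.2756 = 99230 km².
True area of river delta: 310000 × cos(37.2°) = 310000 × 0.7965 = 246900 km².
Ratio = 99230 / 246900 ≈ 0.402.

0.402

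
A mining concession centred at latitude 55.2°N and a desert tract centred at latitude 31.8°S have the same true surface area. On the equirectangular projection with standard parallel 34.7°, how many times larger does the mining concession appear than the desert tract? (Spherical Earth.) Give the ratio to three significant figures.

In the equirectangular projection with standard parallel φ₀ = 34.7° (x = Rλ cos φ₀, y = Rφ), meridians are true-scale (h = 1) and the parallel scale is k = cos φ₀ / cos φ.
Areal scale at 55.2°: h·k = 1.000 × 1.441 = 1.441.
Areal scale at 31.8°: h·k = 1.000 × 0.9674 = 0.9674.
Ratio = 1.441/0.9674 ≈ 1.49.

1.49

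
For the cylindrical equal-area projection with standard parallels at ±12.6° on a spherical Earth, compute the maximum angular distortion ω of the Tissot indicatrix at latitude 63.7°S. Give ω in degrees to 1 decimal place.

For cylindrical equal-area with standard parallel φ₀, h = cos φ / cos φ₀ and k = cos φ₀ / cos φ, so h·k = 1.
At 63.7°: h = 0.4540, k = 2.203; principal scales a = 2.203, b = 0.4540.
sin(ω/2) = (a − b)/(a + b) = 1.749/2.657 = 0.6582, so ω = 2 arcsin(0.6582) ≈ 82.3°.

82.3°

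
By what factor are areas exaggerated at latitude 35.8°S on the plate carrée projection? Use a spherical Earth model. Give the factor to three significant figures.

For the equirectangular projection with φ₀ = 0 (plate carrée), h = 1 along meridians and k = sec φ along parallels.
Areal scale = h·k = 1 × sec φ; at 35.8°, h = 1.000, k = 1.233, so h·k = 1.233.

1.23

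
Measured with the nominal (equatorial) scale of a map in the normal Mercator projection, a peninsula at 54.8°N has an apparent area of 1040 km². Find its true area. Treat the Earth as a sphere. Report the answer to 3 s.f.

For Mercator, h = k = sec φ (a conformal cylindrical projection has a single point scale, 1/cos φ).
Areal scale = k² = sec²φ = 1/cos²(54.8°) = 1/0.5764² = 3.010.
True area = apparent / (areal scale) = 1040 / 3.010 ≈ 346 km².

346 km²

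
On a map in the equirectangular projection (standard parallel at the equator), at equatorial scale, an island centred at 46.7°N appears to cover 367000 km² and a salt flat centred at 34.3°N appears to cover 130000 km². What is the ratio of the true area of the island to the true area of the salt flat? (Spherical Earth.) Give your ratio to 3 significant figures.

2.34

On the plate carrée, areal scale = h·k = 1 × sec φ, so true area = apparent × cos φ.
True area of island: 367000 × cos(46.7°) = 367000 × 0.6858 = 251700 km².
True area of salt flat: 130000 × cos(34.3°) = 130000 × 0.8261 = 107400 km².
Ratio = 251700 / 107400 ≈ 2.34.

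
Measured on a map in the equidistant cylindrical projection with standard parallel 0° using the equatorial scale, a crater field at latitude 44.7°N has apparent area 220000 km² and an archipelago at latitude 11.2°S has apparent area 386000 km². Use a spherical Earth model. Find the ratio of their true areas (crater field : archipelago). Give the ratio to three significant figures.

0.413

Plate carrée has h = 1 and k = sec φ, giving areal scale sec φ; true area = (apparent area) · cos φ.
True area of crater field: 220000 × cos(44.7°) = 220000 × 0.7108 = 156400 km².
True area of archipelago: 386000 × cos(11.2°) = 386000 × 0.9810 = 378600 km².
Ratio = 156400 / 378600 ≈ 0.413.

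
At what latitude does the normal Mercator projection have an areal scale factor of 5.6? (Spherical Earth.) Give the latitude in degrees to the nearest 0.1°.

65.0°

Mercator areal scale is sec²φ.
sec²φ = 5.6  ⇒  cos²φ = 0.1786  ⇒  cos φ = 0.4226.
φ = arccos(0.4226) ≈ 65.0°.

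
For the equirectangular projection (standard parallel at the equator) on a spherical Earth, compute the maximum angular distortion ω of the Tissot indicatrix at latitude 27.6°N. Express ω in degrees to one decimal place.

In the plate carrée (x = Rλ, y = Rφ), meridians are true-scale (h = 1) and parallels are stretched by k = sec φ.
At 27.6°: h = 1.000, k = 1.128; principal scales a = 1.128, b = 1.000.
sin(ω/2) = (a − b)/(a + b) = 0.1284/2.128 = 0.06033, so ω = 2 arcsin(0.06033) ≈ 6.9°.

6.9°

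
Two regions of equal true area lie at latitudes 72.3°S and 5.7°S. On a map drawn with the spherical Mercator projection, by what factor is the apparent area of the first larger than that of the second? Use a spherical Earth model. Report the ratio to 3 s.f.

10.7

Mercator areal scale is sec²φ.
At 72.3°: sec²(72.3°) = 1/0.3040² = 10.82.
At 5.7°: sec²(5.7°) = 1/0.9951² = 1.010.
Ratio = 10.82/1.010 = cos²(5.7°)/cos²(72.3°) ≈ 10.7.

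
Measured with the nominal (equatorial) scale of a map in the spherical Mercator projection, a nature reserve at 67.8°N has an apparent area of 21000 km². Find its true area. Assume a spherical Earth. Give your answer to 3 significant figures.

3000 km²

The Mercator projection is conformal; its linear scale factor is the same in every direction and equals sec φ = 1/cos φ.
Areal scale = k² = sec²φ = 1/cos²(67.8°) = 1/0.3778² = 7.005.
True area = apparent / (areal scale) = 21000 / 7.005 ≈ 3000 km².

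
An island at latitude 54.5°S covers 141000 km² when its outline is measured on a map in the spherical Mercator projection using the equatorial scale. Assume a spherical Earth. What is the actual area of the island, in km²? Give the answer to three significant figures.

For Mercator, h = k = sec φ (a conformal cylindrical projection has a single point scale, 1/cos φ).
Areal scale = k² = sec²φ = 1/cos²(54.5°) = 1/0.5807² = 2.965.
True area = apparent / (areal scale) = 141000 / 2.965 ≈ 47500 km².

47500 km²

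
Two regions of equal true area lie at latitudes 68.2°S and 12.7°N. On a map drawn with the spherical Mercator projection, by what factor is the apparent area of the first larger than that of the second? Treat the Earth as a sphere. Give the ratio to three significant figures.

6.90

Mercator is conformal with k = sec φ, so areal scale = k² = sec²φ.
At 68.2°: sec²(68.2°) = 1/0.3714² = 7.251.
At 12.7°: sec²(12.7°) = 1/0.9755² = 1.051.
Ratio = 7.251/1.051 = cos²(12.7°)/cos²(68.2°) ≈ 6.90.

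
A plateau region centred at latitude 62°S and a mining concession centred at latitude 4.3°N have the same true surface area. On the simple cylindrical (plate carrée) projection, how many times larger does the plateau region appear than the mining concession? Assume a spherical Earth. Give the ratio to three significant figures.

2.12

Plate carrée maps x = Rλ, y = Rφ. The meridian scale is h = 1 and the parallel scale is k = 1/cos φ = sec φ.
Areal scale at 62°: h·k = 1.000 × 2.130 = 2.130.
Areal scale at 4.3°: h·k = 1.000 × 1.003 = 1.003.
Ratio = 2.130/1.003 ≈ 2.12.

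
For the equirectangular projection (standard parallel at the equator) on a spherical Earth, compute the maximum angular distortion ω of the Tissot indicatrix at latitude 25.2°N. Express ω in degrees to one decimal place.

5.7°

In the plate carrée (x = Rλ, y = Rφ), meridians are true-scale (h = 1) and parallels are stretched by k = sec φ.
At 25.2°: h = 1.000, k = 1.105; principal scales a = 1.105, b = 1.000.
sin(ω/2) = (a − b)/(a + b) = 0.1052/2.105 = 0.04996, so ω = 2 arcsin(0.04996) ≈ 5.7°.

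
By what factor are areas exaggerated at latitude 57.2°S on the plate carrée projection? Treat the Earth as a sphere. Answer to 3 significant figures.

1.85

In the plate carrée (x = Rλ, y = Rφ), meridians are true-scale (h = 1) and parallels are stretched by k = sec φ.
Areal scale = h·k = 1 × sec φ; at 57.2°, h = 1.000, k = 1.846, so h·k = 1.846.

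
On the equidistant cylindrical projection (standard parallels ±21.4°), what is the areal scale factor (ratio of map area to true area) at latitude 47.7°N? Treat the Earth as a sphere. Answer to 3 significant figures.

1.38

The equidistant cylindrical projection with φ₀ = 21.4° has h = 1 (meridians true) and k = cos φ₀ / cos φ along parallels.
Areal scale = h·k = 1 × cos φ₀ / cos φ; at 47.7°, h = 1.000, k = 1.383, so h·k = 1.383.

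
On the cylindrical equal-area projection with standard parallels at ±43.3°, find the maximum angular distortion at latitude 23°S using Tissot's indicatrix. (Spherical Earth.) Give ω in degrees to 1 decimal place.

For cylindrical equal-area with standard parallel φ₀, h = cos φ / cos φ₀ and k = cos φ₀ / cos φ, so h·k = 1.
At 23°: h = 1.265, k = 0.7906; principal scales a = 1.265, b = 0.7906.
sin(ω/2) = (a − b)/(a + b) = 0.4742/2.055 = 0.2307, so ω = 2 arcsin(0.2307) ≈ 26.7°.

26.7°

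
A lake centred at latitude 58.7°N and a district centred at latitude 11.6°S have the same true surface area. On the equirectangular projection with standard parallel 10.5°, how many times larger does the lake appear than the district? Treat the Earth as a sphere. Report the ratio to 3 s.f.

With standard parallel φ₀ = 10.5°, the equirectangular projection gives x = Rλ cos φ₀, y = Rφ, so h = 1 and k = cos 10.5° / cos φ.
Areal scale at 58.7°: h·k = 1.000 × 1.893 = 1.893.
Areal scale at 11.6°: h·k = 1.000 × 1.004 = 1.004.
Ratio = 1.893/1.004 ≈ 1.89.

1.89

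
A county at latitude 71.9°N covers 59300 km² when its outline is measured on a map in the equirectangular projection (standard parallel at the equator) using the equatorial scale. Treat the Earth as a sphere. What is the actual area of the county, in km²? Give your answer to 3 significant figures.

18400 km²

Plate carrée maps x = Rλ, y = Rφ. The meridian scale is h = 1 and the parallel scale is k = 1/cos φ = sec φ.
Areal scale = h·k = 1 × sec φ; at 71.9°, h = 1.000, k = 3.219, so h·k = 3.219.
True area = apparent / (areal scale) = 59300 / 3.219 ≈ 18400 km².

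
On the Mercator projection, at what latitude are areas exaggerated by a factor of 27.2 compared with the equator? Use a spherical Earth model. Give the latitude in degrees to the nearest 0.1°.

78.9°

Mercator areal scale is sec²φ.
sec²φ = 27.2  ⇒  cos²φ = 0.03676  ⇒  cos φ = 0.1917.
φ = arccos(0.1917) ≈ 78.9°.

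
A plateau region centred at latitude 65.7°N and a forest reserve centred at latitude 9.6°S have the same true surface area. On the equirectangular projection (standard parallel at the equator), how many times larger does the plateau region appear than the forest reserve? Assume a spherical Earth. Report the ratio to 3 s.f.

In the plate carrée (x = Rλ, y = Rφ), meridians are true-scale (h = 1) and parallels are stretched by k = sec φ.
Areal scale at 65.7°: h·k = 1.000 × 2.430 = 2.430.
Areal scale at 9.6°: h·k = 1.000 × 1.014 = 1.014.
Ratio = 2.430/1.014 ≈ 2.40.

2.40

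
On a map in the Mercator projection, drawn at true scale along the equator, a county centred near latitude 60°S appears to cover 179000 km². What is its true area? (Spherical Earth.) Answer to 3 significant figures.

44800 km²

The Mercator projection is conformal; its linear scale factor is the same in every direction and equals sec φ = 1/cos φ.
Areal scale = k² = sec²φ = 1/cos²(60°) = 1/0.5000² = 4.000.
True area = apparent / (areal scale) = 179000 / 4.000 ≈ 44800 km².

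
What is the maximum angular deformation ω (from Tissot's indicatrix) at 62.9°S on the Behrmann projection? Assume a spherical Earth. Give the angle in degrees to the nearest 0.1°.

69.0°

Behrmann is a cylindrical equal-area projection with standard parallels at ±30°. For cylindrical equal-area with standard parallel φ₀, h = cos φ / cos φ₀ and k = cos φ₀ / cos φ, so h·k = 1.
At 62.9°: h = 0.5260, k = 1.901; principal scales a = 1.901, b = 0.5260.
sin(ω/2) = (a − b)/(a + b) = 1.375/2.427 = 0.5665, so ω = 2 arcsin(0.5665) ≈ 69.0°.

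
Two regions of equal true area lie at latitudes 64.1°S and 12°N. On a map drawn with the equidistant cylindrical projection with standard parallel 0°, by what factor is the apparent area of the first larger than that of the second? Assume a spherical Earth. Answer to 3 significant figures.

In the plate carrée (x = Rλ, y = Rφ), meridians are true-scale (h = 1) and parallels are stretched by k = sec φ.
Areal scale at 64.1°: h·k = 1.000 × 2.289 = 2.289.
Areal scale at 12°: h·k = 1.000 × 1.022 = 1.022.
Ratio = 2.289/1.022 ≈ 2.24.

2.24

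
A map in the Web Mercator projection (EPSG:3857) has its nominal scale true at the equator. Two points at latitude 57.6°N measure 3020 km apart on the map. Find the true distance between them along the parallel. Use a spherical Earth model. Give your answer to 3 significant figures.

1620 km

The Mercator projection is conformal; its linear scale factor is the same in every direction and equals sec φ = 1/cos φ.
Along the parallel at 57.6°, map distances are exaggerated by k = sec 57.6° = 1.866.
True distance = 3020 / 1.866 = 3020 × cos 57.6° ≈ 1620 km.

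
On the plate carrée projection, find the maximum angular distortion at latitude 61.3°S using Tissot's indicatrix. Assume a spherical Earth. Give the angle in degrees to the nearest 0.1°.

41.1°

In the plate carrée (x = Rλ, y = Rφ), meridians are true-scale (h = 1) and parallels are stretched by k = sec φ.
At 61.3°: h = 1.000, k = 2.082; principal scales a = 2.082, b = 1.000.
sin(ω/2) = (a − b)/(a + b) = 1.082/3.082 = 0.3511, so ω = 2 arcsin(0.3511) ≈ 41.1°.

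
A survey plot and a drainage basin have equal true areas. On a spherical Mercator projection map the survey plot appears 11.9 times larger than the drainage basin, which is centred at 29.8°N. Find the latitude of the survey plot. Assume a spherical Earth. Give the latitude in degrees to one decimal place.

75.4°

Mercator areal scale is sec²φ, so apparent-area ratio = sec²φ₁ / sec²φ₂ = cos²φ₂ / cos²φ₁.
cos²φ₂ / cos²φ₁ = 11.9  ⇒  cos φ₁ = cos 29.8° / √11.9 = 0.8678/3.450 = 0.2516.
φ₁ = arccos(0.2516) ≈ 75.4°.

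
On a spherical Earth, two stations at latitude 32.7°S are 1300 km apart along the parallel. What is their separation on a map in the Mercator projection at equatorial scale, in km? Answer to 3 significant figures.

The Mercator projection is conformal; its linear scale factor is the same in every direction and equals sec φ = 1/cos φ.
Along the parallel, k = sec 32.7° = 1/0.8415 = 1.188.
Map distance = 1300 × 1.188 ≈ 1540 km.

1540 km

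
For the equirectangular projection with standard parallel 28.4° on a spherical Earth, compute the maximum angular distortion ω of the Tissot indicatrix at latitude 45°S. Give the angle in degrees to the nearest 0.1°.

With standard parallel φ₀ = 28.4°, the equirectangular projection gives x = Rλ cos φ₀, y = Rφ, so h = 1 and k = cos 28.4° / cos φ.
At 45°: h = 1.000, k = 1.244; principal scales a = 1.244, b = 1.000.
sin(ω/2) = (a − b)/(a + b) = 0.2440/2.244 = 0.1087, so ω = 2 arcsin(0.1087) ≈ 12.5°.

12.5°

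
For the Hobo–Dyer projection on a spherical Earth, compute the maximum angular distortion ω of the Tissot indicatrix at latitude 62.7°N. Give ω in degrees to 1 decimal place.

Hobo–Dyer is a cylindrical equal-area projection with standard parallels at ±37.5°. A cylindrical equal-area projection with standard parallel φ₀ has meridian scale h = cos φ / cos φ₀ and parallel scale k = cos φ₀ / cos φ (so areas are preserved, h·k = 1).
At 62.7°: h = 0.5781, k = 1.730; principal scales a = 1.730, b = 0.5781.
sin(ω/2) = (a − b)/(a + b) = 1.152/2.308 = 0.4990, so ω = 2 arcsin(0.4990) ≈ 59.9°.

59.9°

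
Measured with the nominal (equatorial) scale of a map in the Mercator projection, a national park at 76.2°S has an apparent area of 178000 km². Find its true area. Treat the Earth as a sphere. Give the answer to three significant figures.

10100 km²

The Mercator projection is conformal; its linear scale factor is the same in every direction and equals sec φ = 1/cos φ.
Areal scale = k² = sec²φ = 1/cos²(76.2°) = 1/0.2385² = 17.58.
True area = apparent / (areal scale) = 178000 / 17.58 ≈ 10100 km².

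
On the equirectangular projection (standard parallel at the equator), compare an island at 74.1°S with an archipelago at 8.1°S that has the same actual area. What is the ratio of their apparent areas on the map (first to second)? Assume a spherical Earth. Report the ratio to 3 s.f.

3.61

Plate carrée maps x = Rλ, y = Rφ. The meridian scale is h = 1 and the parallel scale is k = 1/cos φ = sec φ.
Areal scale at 74.1°: h·k = 1.000 × 3.650 = 3.650.
Areal scale at 8.1°: h·k = 1.000 × 1.010 = 1.010.
Ratio = 3.650/1.010 ≈ 3.61.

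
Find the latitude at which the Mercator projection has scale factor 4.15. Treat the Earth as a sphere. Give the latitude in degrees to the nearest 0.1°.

Mercator scale is k = sec φ = 1/cos φ.
1/cos φ = 4.15  ⇒  cos φ = 0.2410  ⇒  φ = arccos(0.2410) ≈ 76.1°.

76.1°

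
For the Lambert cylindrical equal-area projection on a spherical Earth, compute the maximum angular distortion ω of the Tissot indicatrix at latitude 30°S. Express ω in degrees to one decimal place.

16.4°

The Lambert cylindrical equal-area projection is the cylindrical equal-area projection with its standard parallel at the equator (φ₀ = 0). Cylindrical equal-area (φ₀ = 0°): h = cos φ / cos 0° along meridians, k = cos 0° / cos φ along parallels; h·k = 1.
At 30°: h = 0.8660, k = 1.155; principal scales a = 1.155, b = 0.8660.
sin(ω/2) = (a − b)/(a + b) = 0.2887/2.021 = 0.1429, so ω = 2 arcsin(0.1429) ≈ 16.4°.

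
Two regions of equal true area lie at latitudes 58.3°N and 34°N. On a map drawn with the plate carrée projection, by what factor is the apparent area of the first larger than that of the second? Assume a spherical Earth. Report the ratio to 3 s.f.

1.58

In the plate carrée (x = Rλ, y = Rφ), meridians are true-scale (h = 1) and parallels are stretched by k = sec φ.
Areal scale at 58.3°: h·k = 1.000 × 1.903 = 1.903.
Areal scale at 34°: h·k = 1.000 × 1.206 = 1.206.
Ratio = 1.903/1.206 ≈ 1.58.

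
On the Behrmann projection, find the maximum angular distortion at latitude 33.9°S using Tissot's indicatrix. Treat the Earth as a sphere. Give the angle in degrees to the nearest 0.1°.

4.9°

Behrmann is a cylindrical equal-area projection with standard parallels at ±30°. A cylindrical equal-area projection with standard parallel φ₀ has meridian scale h = cos φ / cos φ₀ and parallel scale k = cos φ₀ / cos φ (so areas are preserved, h·k = 1).
At 33.9°: h = 0.9584, k = 1.043; principal scales a = 1.043, b = 0.9584.
sin(ω/2) = (a − b)/(a + b) = 0.08497/2.002 = 0.04245, so ω = 2 arcsin(0.04245) ≈ 4.9°.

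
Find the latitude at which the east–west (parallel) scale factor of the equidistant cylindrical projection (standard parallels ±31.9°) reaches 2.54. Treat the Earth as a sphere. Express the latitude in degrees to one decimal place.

The equidistant cylindrical projection with φ₀ = 31.9° has h = 1 (meridians true) and k = cos φ₀ / cos φ along parallels.
k = cos φ₀ / cos φ = 2.54  ⇒  cos φ = cos 31.9° / 2.54 = 0.3342.
φ = arccos(0.3342) ≈ 70.5°.

70.5°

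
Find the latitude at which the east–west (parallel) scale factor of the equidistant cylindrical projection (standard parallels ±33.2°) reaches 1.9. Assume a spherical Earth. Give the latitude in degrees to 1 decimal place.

63.9°

With standard parallel φ₀ = 33.2°, the equirectangular projection gives x = Rλ cos φ₀, y = Rφ, so h = 1 and k = cos 33.2° / cos φ.
k = cos φ₀ / cos φ = 1.9  ⇒  cos φ = cos 33.2° / 1.9 = 0.4404.
φ = arccos(0.4404) ≈ 63.9°.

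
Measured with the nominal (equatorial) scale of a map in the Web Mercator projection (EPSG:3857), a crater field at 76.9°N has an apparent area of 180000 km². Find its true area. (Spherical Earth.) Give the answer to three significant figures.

Mercator is conformal, so the point scale is isotropic: h = k = sec φ = 1/cos φ.
Areal scale = k² = sec²φ = 1/cos²(76.9°) = 1/0.2267² = 19.47.
True area = apparent / (areal scale) = 180000 / 19.47 ≈ 9250 km².

9250 km²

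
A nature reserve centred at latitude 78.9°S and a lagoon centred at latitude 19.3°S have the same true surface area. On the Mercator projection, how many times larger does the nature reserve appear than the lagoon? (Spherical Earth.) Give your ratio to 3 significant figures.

24.0

Mercator is conformal with k = sec φ, so areal scale = k² = sec²φ.
At 78.9°: sec²(78.9°) = 1/0.1925² = 26.98.
At 19.3°: sec²(19.3°) = 1/0.9438² = 1.123.
Ratio = 26.98/1.123 = cos²(19.3°)/cos²(78.9°) ≈ 24.0.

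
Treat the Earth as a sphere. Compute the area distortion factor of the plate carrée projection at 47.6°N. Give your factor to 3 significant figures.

1.48

Plate carrée maps x = Rλ, y = Rφ. The meridian scale is h = 1 and the parallel scale is k = 1/cos φ = sec φ.
Areal scale = h·k = 1 × sec φ; at 47.6°, h = 1.000, k = 1.483, so h·k = 1.483.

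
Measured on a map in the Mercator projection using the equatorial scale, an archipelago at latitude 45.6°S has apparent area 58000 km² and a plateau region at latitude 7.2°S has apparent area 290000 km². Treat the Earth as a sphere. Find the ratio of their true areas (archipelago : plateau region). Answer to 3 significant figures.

0.0995

Mercator's areal exaggeration is sec²φ; hence true area = (apparent area) · cos²φ.
True area of archipelago: 58000 × cos²(45.6°) = 58000 × 0.4895 = 28390 km².
True area of plateau region: 290000 × cos²(7.2°) = 290000 × 0.9843 = 285400 km².
Ratio = 28390 / 285400 ≈ 0.0995.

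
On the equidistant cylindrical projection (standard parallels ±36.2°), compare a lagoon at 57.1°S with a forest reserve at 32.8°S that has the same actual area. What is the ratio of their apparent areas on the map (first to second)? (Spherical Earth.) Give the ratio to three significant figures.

1.55

In the equirectangular projection with standard parallel φ₀ = 36.2° (x = Rλ cos φ₀, y = Rφ), meridians are true-scale (h = 1) and the parallel scale is k = cos φ₀ / cos φ.
Areal scale at 57.1°: h·k = 1.000 × 1.486 = 1.486.
Areal scale at 32.8°: h·k = 1.000 × 0.9600 = 0.9600.
Ratio = 1.486/0.9600 ≈ 1.55.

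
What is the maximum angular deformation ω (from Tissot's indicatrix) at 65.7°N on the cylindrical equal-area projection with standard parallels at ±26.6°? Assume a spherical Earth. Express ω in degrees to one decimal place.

81.1°

Cylindrical equal-area (φ₀ = 26.6°): h = cos φ / cos 26.6° along meridians, k = cos 26.6° / cos φ along parallels; h·k = 1.
At 65.7°: h = 0.4602, k = 2.173; principal scales a = 2.173, b = 0.4602.
sin(ω/2) = (a − b)/(a + b) = 1.713/2.633 = 0.6504, so ω = 2 arcsin(0.6504) ≈ 81.1°.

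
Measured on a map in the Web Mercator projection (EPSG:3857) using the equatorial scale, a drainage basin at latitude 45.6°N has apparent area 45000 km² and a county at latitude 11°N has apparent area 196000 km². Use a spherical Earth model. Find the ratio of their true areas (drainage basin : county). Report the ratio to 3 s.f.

0.117

Since Mercator area scale is 1/cos²φ, the true area equals the apparent area multiplied by cos²φ.
True area of drainage basin: 45000 × cos²(45.6°) = 45000 × 0.4895 = 22030 km².
True area of county: 196000 × cos²(11°) = 196000 × 0.9636 = 188900 km².
Ratio = 22030 / 188900 ≈ 0.117.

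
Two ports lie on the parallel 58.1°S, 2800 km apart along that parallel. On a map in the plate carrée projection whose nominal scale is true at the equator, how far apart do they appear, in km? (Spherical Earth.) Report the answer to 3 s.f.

In the plate carrée (x = Rλ, y = Rφ), meridians are true-scale (h = 1) and parallels are stretched by k = sec φ.
Along the parallel, k = sec 58.1° = 1/0.5284 = 1.892.
Map distance = 2800 × 1.892 ≈ 5300 km.

5300 km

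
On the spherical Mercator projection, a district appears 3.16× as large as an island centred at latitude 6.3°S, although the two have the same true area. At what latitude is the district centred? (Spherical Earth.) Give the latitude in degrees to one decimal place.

For equal true areas on Mercator, apparent areas scale as sec²φ, so the ratio is cos²φ₂ / cos²φ₁.
cos²φ₂ / cos²φ₁ = 3.16  ⇒  cos φ₁ = cos 6.3° / √3.16 = 0.9940/1.778 = 0.5591.
φ₁ = arccos(0.5591) ≈ 56.0°.

56.0°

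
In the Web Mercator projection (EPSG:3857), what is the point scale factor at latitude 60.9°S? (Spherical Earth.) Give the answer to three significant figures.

2.06

Mercator is conformal, so the point scale is isotropic: h = k = sec φ = 1/cos φ.
k = 1/cos 60.9° = 1/0.4863 = 2.056.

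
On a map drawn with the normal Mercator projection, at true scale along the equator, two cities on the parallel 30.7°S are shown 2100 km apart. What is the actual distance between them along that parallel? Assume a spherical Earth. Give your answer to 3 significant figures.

For Mercator, h = k = sec φ (a conformal cylindrical projection has a single point scale, 1/cos φ).
Along the parallel at 30.7°, map distances are exaggerated by k = sec 30.7° = 1.163.
True distance = 2100 / 1.163 = 2100 × cos 30.7° ≈ 1810 km.

1810 km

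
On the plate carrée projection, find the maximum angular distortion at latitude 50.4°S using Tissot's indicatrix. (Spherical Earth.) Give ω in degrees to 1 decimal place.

For the equirectangular projection with φ₀ = 0 (plate carrée), h = 1 along meridians and k = sec φ along parallels.
At 50.4°: h = 1.000, k = 1.569; principal scales a = 1.569, b = 1.000.
sin(ω/2) = (a − b)/(a + b) = 0.5688/2.569 = 0.2214, so ω = 2 arcsin(0.2214) ≈ 25.6°.

25.6°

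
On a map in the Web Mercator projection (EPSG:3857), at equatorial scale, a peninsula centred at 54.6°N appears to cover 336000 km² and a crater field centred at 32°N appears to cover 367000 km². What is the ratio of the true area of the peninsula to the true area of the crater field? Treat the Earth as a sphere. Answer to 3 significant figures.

0.427

Mercator's areal exaggeration is sec²φ; hence true area = (apparent area) · cos²φ.
True area of peninsula: 336000 × cos²(54.6°) = 336000 × 0.3356 = 112800 km².
True area of crater field: 367000 × cos²(32°) = 367000 × 0.7192 = 263900 km².
Ratio = 112800 / 263900 ≈ 0.427.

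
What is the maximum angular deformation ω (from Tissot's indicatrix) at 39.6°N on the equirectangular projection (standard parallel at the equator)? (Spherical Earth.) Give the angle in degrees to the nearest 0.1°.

14.9°

Plate carrée maps x = Rλ, y = Rφ. The meridian scale is h = 1 and the parallel scale is k = 1/cos φ = sec φ.
At 39.6°: h = 1.000, k = 1.298; principal scales a = 1.298, b = 1.000.
sin(ω/2) = (a − b)/(a + b) = 0.2978/2.298 = 0.1296, so ω = 2 arcsin(0.1296) ≈ 14.9°.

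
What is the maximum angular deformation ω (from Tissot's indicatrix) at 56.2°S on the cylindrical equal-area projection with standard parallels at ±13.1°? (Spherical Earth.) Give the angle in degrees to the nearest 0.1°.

61.1°

For cylindrical equal-area with standard parallel φ₀, h = cos φ / cos φ₀ and k = cos φ₀ / cos φ, so h·k = 1.
At 56.2°: h = 0.5712, k = 1.751; principal scales a = 1.751, b = 0.5712.
sin(ω/2) = (a − b)/(a + b) = 1.180/2.322 = 0.5080, so ω = 2 arcsin(0.5080) ≈ 61.1°.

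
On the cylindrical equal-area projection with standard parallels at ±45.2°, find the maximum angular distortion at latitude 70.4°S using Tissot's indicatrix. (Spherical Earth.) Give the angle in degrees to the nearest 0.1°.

78.2°

A cylindrical equal-area projection with standard parallel φ₀ has meridian scale h = cos φ / cos φ₀ and parallel scale k = cos φ₀ / cos φ (so areas are preserved, h·k = 1).
At 70.4°: h = 0.4761, k = 2.101; principal scales a = 2.101, b = 0.4761.
sin(ω/2) = (a − b)/(a + b) = 1.624/2.577 = 0.6305, so ω = 2 arcsin(0.6305) ≈ 78.2°.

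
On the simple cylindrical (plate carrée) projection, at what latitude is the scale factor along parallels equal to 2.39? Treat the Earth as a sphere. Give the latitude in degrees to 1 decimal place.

65.3°

Plate carrée: h = 1, k = sec φ along parallels.
sec φ = 2.39  ⇒  cos φ = 0.4184  ⇒  φ ≈ 65.3°.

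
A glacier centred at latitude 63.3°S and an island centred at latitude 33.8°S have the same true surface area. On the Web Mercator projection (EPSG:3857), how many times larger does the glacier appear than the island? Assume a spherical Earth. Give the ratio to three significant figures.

On Mercator, area is exaggerated by sec²φ = 1/cos²φ.
At 63.3°: sec²(63.3°) = 1/0.4493² = 4.953.
At 33.8°: sec²(33.8°) = 1/0.8310² = 1.448.
Ratio = 4.953/1.448 = cos²(33.8°)/cos²(63.3°) ≈ 3.42.

3.42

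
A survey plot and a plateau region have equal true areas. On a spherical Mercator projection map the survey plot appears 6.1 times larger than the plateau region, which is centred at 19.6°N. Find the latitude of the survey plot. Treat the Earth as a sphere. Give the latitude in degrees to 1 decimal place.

67.6°

On Mercator, (apparent₁)/(apparent₂) = sec²φ₁ / sec²φ₂ when true areas are equal.
cos²φ₂ / cos²φ₁ = 6.1  ⇒  cos φ₁ = cos 19.6° / √6.1 = 0.9421/2.470 = 0.3814.
φ₁ = arccos(0.3814) ≈ 67.6°.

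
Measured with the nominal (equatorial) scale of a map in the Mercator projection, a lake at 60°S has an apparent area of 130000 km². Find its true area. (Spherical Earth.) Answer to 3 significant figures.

For Mercator, h = k = sec φ (a conformal cylindrical projection has a single point scale, 1/cos φ).
Areal scale = k² = sec²φ = 1/cos²(60°) = 1/0.5000² = 4.000.
True area = apparent / (areal scale) = 130000 / 4.000 ≈ 32500 km².

32500 km²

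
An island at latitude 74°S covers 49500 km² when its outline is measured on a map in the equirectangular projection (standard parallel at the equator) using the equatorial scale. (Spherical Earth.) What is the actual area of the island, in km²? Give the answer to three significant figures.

Plate carrée maps x = Rλ, y = Rφ. The meridian scale is h = 1 and the parallel scale is k = 1/cos φ = sec φ.
Areal scale = h·k = 1 × sec φ; at 74°, h = 1.000, k = 3.628, so h·k = 3.628.
True area = apparent / (areal scale) = 49500 / 3.628 ≈ 13600 km².

13600 km²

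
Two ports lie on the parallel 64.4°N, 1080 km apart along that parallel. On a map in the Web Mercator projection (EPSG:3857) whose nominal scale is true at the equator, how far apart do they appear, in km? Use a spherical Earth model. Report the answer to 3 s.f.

2500 km

The Mercator projection is conformal; its linear scale factor is the same in every direction and equals sec φ = 1/cos φ.
Along the parallel, k = sec 64.4° = 1/0.4321 = 2.314.
Map distance = 1080 × 2.314 ≈ 2500 km.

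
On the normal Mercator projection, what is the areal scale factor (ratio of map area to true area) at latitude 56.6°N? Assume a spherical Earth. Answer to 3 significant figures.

3.30

Mercator is conformal, so the point scale is isotropic: h = k = sec φ = 1/cos φ.
Areal scale = k² = sec²φ = 1/cos²(56.6°) = 1/0.5505² = 3.300.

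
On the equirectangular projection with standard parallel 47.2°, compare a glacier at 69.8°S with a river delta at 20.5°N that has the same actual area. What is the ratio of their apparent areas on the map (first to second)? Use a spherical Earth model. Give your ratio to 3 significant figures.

In the equirectangular projection with standard parallel φ₀ = 47.2° (x = Rλ cos φ₀, y = Rφ), meridians are true-scale (h = 1) and the parallel scale is k = cos φ₀ / cos φ.
Areal scale at 69.8°: h·k = 1.000 × 1.968 = 1.968.
Areal scale at 20.5°: h·k = 1.000 × 0.7254 = 0.7254.
Ratio = 1.968/0.7254 ≈ 2.71.

2.71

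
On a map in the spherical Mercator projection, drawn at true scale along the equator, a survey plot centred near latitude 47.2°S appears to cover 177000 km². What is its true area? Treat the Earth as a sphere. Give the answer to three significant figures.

81700 km²

Mercator is conformal, so the point scale is isotropic: h = k = sec φ = 1/cos φ.
Areal scale = k² = sec²φ = 1/cos²(47.2°) = 1/0.6794² = 2.166.
True area = apparent / (areal scale) = 177000 / 2.166 ≈ 81700 km².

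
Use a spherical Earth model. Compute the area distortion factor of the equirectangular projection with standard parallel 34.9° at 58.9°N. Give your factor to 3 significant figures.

In the equirectangular projection with standard parallel φ₀ = 34.9° (x = Rλ cos φ₀, y = Rφ), meridians are true-scale (h = 1) and the parallel scale is k = cos φ₀ / cos φ.
Areal scale = h·k = 1 × cos φ₀ / cos φ; at 58.9°, h = 1.000, k = 1.588, so h·k = 1.588.

1.59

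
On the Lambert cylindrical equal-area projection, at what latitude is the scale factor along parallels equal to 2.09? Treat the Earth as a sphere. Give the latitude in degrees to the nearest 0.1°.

The Lambert cylindrical equal-area projection is the cylindrical equal-area projection with its standard parallel at the equator (φ₀ = 0). Cylindrical equal-area (φ₀ = 0°): h = cos φ / cos 0° along meridians, k = cos 0° / cos φ along parallels; h·k = 1.
k = cos φ₀ / cos φ = 2.09  ⇒  cos φ = cos 0° / 2.09 = 0.4785.
φ = arccos(0.4785) ≈ 61.4°.

61.4°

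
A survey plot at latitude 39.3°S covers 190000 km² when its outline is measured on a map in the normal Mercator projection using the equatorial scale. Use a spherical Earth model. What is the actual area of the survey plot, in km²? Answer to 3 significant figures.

Mercator is conformal, so the point scale is isotropic: h = k = sec φ = 1/cos φ.
Areal scale = k² = sec²φ = 1/cos²(39.3°) = 1/0.7738² = 1.670.
True area = apparent / (areal scale) = 190000 / 1.670 ≈ 114000 km².

114000 km²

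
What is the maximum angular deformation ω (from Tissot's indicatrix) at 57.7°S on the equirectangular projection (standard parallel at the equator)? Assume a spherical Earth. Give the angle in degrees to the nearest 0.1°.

In the plate carrée (x = Rλ, y = Rφ), meridians are true-scale (h = 1) and parallels are stretched by k = sec φ.
At 57.7°: h = 1.000, k = 1.871; principal scales a = 1.871, b = 1.000.
sin(ω/2) = (a − b)/(a + b) = 0.8714/2.871 = 0.3035, so ω = 2 arcsin(0.3035) ≈ 35.3°.

35.3°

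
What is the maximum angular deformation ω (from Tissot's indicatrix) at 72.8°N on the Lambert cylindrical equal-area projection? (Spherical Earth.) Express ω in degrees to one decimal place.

114.1°

The Lambert cylindrical equal-area projection is the cylindrical equal-area projection with its standard parallel at the equator (φ₀ = 0). Cylindrical equal-area (φ₀ = 0°): h = cos φ / cos 0° along meridians, k = cos 0° / cos φ along parallels; h·k = 1.
At 72.8°: h = 0.2957, k = 3.382; principal scales a = 3.382, b = 0.2957.
sin(ω/2) = (a − b)/(a + b) = 3.086/3.677 = 0.8392, so ω = 2 arcsin(0.8392) ≈ 114.1°.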